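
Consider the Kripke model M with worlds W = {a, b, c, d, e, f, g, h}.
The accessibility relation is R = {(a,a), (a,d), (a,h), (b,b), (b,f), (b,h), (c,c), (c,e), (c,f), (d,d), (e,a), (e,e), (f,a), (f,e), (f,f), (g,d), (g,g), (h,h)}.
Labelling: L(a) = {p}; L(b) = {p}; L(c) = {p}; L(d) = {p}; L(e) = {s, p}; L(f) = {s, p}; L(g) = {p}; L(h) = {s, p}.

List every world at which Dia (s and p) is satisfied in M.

Recall that Dia ψ holds at a world iff ψ holds at some accessible world.
Let φ = Dia (s and p). Evaluate φ at each world:
  a (successors {a, d, h}): φ is true.
  b (successors {b, f, h}): φ is true.
  c (successors {c, e, f}): φ is true.
  d (successors {d}): φ is false.
  e (successors {a, e}): φ is true.
  f (successors {a, e, f}): φ is true.
  g (successors {d, g}): φ is false.
  h (successors {h}): φ is true.
For instance, at c:
  At c: Dia (s and p) requires s and p at some successor in {c, e, f}.
    s and p holds at e, so Dia (s and p) is true at c.
Satisfying worlds: {a, b, c, e, f, h}

a, b, c, e, f, h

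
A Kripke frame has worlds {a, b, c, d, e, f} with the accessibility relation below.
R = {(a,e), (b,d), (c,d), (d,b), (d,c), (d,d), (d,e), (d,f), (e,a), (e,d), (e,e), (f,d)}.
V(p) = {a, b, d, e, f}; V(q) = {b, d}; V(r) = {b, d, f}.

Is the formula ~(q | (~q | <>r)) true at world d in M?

No

At d: q | (~q | <>r) is true, so ~(q | (~q | <>r)) is false.
  At d: q is true, ~q | <>r is true, so q | (~q | <>r) is true.
    At d: ~q is false, <>r is true, so ~q | <>r is true.
      At d: <>r requires r at some successor in {b, c, d, e, f}.
        r holds at b, so <>r is true at d.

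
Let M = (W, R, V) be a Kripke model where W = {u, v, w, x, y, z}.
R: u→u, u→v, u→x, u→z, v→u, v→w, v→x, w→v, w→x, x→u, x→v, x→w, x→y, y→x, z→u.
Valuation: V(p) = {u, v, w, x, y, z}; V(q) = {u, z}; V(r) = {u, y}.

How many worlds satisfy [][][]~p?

0

Let φ = [][][]~p. Evaluate φ at each world:
  u (successors {u, v, x, z}): φ is false.
  v (successors {u, w, x}): φ is false.
  w (successors {v, x}): φ is false.
  x (successors {u, v, w, y}): φ is false.
  y (successors {x}): φ is false.
  z (successors {u}): φ is false.
For instance, at z:
  At z: [][][]~p requires [][]~p at every successor {u}.
    [][]~p fails at u, so [][][]~p is false at z.
      At u: [][]~p requires []~p at every successor {u, v, x, z}.
        []~p fails at u, so [][]~p is false at u.
Satisfying worlds: none.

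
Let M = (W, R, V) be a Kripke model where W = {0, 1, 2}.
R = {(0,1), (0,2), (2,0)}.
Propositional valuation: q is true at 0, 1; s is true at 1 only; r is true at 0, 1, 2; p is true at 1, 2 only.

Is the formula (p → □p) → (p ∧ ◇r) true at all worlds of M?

No

Let φ = (p → □p) → (p ∧ ◇r). Evaluate φ at each world:
  0 (successors {1, 2}): φ is false.
  1 (successors ∅): φ is false.
  2 (successors {0}): φ is true.
Detail at 0 (counterexample):
  At 0: p → □p is true, p ∧ ◇r is false, so (p → □p) → (p ∧ ◇r) is false.
    At 0: p is false, □p is true, so p → □p is true.
      At 0: □p requires p at every successor {1, 2}.
        At 1: p is true.
        At 2: p is true.
      So □p is true at 0.
    At 0: p is false, ◇r is true, so p ∧ ◇r is false.
      At 0: ◇r requires r at some successor in {1, 2}.
        r holds at 1, so ◇r is true at 0.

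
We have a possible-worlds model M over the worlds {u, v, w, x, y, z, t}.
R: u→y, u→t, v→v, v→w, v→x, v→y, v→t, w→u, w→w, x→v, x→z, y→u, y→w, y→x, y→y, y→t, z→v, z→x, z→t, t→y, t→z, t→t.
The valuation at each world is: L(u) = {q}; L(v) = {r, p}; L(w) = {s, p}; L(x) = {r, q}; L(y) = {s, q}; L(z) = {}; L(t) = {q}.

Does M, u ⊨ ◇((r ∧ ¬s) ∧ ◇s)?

No

At u: ◇((r ∧ ¬s) ∧ ◇s) requires (r ∧ ¬s) ∧ ◇s at some successor in {y, t}.
  At y: (r ∧ ¬s) ∧ ◇s is false.
  At t: (r ∧ ¬s) ∧ ◇s is false.
So ◇((r ∧ ¬s) ∧ ◇s) is false at u.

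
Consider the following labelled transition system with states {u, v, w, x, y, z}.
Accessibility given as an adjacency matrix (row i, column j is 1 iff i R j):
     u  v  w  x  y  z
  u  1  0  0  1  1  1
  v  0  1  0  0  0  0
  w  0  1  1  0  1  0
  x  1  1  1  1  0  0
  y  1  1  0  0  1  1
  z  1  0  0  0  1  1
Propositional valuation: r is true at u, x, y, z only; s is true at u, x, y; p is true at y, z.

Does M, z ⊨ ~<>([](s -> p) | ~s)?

At z: <>([](s -> p) | ~s) is true, so ~<>([](s -> p) | ~s) is false.
  At z: <>([](s -> p) | ~s) requires [](s -> p) | ~s at some successor in {u, y, z}.
    [](s -> p) | ~s holds at z, so <>([](s -> p) | ~s) is true at z.
      At z: [](s -> p) is false, ~s is true, so [](s -> p) | ~s is true.

No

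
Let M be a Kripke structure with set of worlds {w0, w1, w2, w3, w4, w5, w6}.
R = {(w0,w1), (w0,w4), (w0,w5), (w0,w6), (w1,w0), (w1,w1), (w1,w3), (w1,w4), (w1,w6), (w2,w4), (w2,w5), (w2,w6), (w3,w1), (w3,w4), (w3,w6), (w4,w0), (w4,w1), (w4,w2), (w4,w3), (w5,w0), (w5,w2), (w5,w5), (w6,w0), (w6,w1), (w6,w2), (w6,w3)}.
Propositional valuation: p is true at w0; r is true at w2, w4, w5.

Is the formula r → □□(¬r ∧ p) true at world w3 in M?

At w3: r is false, □□(¬r ∧ p) is false, so r → □□(¬r ∧ p) is true.
  At w3: □□(¬r ∧ p) requires □(¬r ∧ p) at every successor {w1, w4, w6}.
    □(¬r ∧ p) fails at w1, so □□(¬r ∧ p) is false at w3.
      At w1: □(¬r ∧ p) requires ¬r ∧ p at every successor {w0, w1, w3, w4, w6}.
        ¬r ∧ p fails at w1, so □(¬r ∧ p) is false at w1.

Yes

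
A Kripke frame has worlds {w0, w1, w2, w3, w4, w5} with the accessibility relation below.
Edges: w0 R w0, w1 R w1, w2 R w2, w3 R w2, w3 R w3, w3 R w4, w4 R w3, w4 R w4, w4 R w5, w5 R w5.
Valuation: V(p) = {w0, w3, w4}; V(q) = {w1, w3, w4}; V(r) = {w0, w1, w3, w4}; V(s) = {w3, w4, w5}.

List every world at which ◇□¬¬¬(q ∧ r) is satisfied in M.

w0, w2, w3, w4, w5

Let φ = ◇□¬¬¬(q ∧ r). Evaluate φ at each world:
  w0 (successors {w0}): φ is true.
  w1 (successors {w1}): φ is false.
  w2 (successors {w2}): φ is true.
  w3 (successors {w2, w3, w4}): φ is true.
  w4 (successors {w3, w4, w5}): φ is true.
  w5 (successors {w5}): φ is true.
For instance, at w1:
  At w1: ◇□¬¬¬(q ∧ r) requires □¬¬¬(q ∧ r) at some successor in {w1}.
    At w1: □¬¬¬(q ∧ r) is false.
  So ◇□¬¬¬(q ∧ r) is false at w1.
Satisfying worlds: {w0, w2, w3, w4, w5}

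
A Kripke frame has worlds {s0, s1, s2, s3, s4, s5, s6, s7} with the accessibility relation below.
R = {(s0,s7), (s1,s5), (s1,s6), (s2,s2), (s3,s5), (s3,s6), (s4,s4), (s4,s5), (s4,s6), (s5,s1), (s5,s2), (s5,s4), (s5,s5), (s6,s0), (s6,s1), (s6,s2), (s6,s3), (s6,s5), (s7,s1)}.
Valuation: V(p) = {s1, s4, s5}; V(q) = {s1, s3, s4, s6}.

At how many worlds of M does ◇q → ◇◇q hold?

8

Let φ = ◇q → ◇◇q. Evaluate φ at each world:
  s0 (successors {s7}): φ is true.
  s1 (successors {s5, s6}): φ is true.
  s2 (successors {s2}): φ is true.
  s3 (successors {s5, s6}): φ is true.
  s4 (successors {s4, s5, s6}): φ is true.
  s5 (successors {s1, s2, s4, s5}): φ is true.
  s6 (successors {s0, s1, s2, s3, s5}): φ is true.
  s7 (successors {s1}): φ is true.
For instance, at s7:
  At s7: ◇q is true, ◇◇q is true, so ◇q → ◇◇q is true.
    At s7: ◇q requires q at some successor in {s1}.
      q holds at s1, so ◇q is true at s7.
    At s7: ◇◇q requires ◇q at some successor in {s1}.
      ◇q holds at s1, so ◇◇q is true at s7.
Satisfying worlds: {s0, s1, s2, s3, s4, s5, s6, s7}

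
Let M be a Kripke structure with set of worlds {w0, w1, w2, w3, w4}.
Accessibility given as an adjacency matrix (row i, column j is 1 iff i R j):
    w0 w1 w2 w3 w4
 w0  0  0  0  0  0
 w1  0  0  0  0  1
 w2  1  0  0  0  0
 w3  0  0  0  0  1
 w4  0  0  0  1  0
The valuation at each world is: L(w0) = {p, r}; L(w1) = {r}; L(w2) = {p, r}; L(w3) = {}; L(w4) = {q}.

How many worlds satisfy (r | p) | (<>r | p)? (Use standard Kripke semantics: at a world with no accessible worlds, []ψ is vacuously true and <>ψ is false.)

3

Let φ = (r | p) | (<>r | p). Evaluate φ at each world:
  w0 (successors ∅): φ is true.
  w1 (successors {w4}): φ is true.
  w2 (successors {w0}): φ is true.
  w3 (successors {w4}): φ is false.
  w4 (successors {w3}): φ is false.
For instance, at w4:
  At w4: r | p is false, <>r | p is false, so (r | p) | (<>r | p) is false.
    At w4: <>r is false, p is false, so <>r | p is false.
      At w4: <>r requires r at some successor in {w3}.
        At w3: r is false.
      So <>r is false at w4.
Satisfying worlds: {w0, w1, w2}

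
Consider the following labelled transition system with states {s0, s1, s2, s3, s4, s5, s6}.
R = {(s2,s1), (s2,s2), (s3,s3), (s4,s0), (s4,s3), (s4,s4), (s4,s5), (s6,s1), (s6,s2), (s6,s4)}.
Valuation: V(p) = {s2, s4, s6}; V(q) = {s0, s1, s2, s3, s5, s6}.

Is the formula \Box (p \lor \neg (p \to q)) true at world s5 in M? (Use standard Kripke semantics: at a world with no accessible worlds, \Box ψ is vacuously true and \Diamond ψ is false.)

At s5: no accessible worlds, so \Box (p \lor \neg (p \to q)) holds vacuously.

Yes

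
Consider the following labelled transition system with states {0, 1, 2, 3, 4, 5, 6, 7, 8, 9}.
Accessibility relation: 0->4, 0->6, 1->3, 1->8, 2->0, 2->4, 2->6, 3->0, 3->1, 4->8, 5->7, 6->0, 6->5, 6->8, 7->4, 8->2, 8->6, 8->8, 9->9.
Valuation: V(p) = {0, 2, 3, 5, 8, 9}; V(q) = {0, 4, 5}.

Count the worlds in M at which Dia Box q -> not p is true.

9

Let φ = Dia Box q -> not p. Evaluate φ at each world:
  0 (successors {4, 6}): φ is true.
  1 (successors {3, 8}): φ is true.
  2 (successors {0, 4, 6}): φ is true.
  3 (successors {0, 1}): φ is true.
  4 (successors {8}): φ is true.
  5 (successors {7}): φ is false.
  6 (successors {0, 5, 8}): φ is true.
  7 (successors {4}): φ is true.
  8 (successors {2, 6, 8}): φ is true.
  9 (successors {9}): φ is true.
For instance, at 4:
  At 4: Dia Box q is false, not p is true, so Dia Box q -> not p is true.
    At 4: Dia Box q requires Box q at some successor in {8}.
      At 8: Box q is false.
    So Dia Box q is false at 4.
Satisfying worlds: {0, 1, 2, 3, 4, 6, 7, 8, 9}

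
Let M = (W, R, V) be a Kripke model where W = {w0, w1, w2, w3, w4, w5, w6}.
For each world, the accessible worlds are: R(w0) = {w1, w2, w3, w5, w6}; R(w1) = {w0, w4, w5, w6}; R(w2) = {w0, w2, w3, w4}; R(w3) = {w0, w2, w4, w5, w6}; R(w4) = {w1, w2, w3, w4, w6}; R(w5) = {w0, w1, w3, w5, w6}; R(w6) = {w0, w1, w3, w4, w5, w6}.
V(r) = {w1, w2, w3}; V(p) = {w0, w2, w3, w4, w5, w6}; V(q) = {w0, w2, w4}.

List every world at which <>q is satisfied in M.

Let φ = <>q. Evaluate φ at each world:
  w0 (successors {w1, w2, w3, w5, w6}): φ is true.
  w1 (successors {w0, w4, w5, w6}): φ is true.
  w2 (successors {w0, w2, w3, w4}): φ is true.
  w3 (successors {w0, w2, w4, w5, w6}): φ is true.
  w4 (successors {w1, w2, w3, w4, w6}): φ is true.
  w5 (successors {w0, w1, w3, w5, w6}): φ is true.
  w6 (successors {w0, w1, w3, w4, w5, w6}): φ is true.
For instance, at w5:
  At w5: <>q requires q at some successor in {w0, w1, w3, w5, w6}.
    q holds at w0, so <>q is true at w5.
Satisfying worlds: {w0, w1, w2, w3, w4, w5, w6}

w0, w1, w2, w3, w4, w5, w6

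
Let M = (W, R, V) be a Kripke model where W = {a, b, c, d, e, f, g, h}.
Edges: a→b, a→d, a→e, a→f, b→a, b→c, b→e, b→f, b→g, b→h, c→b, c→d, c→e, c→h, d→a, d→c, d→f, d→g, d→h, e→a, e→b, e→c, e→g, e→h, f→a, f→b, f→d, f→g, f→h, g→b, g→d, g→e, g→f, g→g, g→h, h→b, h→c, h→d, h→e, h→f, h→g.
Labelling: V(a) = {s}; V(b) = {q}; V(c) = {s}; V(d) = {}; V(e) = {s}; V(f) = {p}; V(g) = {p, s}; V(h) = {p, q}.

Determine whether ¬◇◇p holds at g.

At g: ◇◇p is true, so ¬◇◇p is false.
  At g: ◇◇p requires ◇p at some successor in {b, d, e, f, g, h}.
    ◇p holds at b, so ◇◇p is true at g.
      At b: ◇p requires p at some successor in {a, c, e, f, g, h}.
        p holds at f, so ◇p is true at b.

No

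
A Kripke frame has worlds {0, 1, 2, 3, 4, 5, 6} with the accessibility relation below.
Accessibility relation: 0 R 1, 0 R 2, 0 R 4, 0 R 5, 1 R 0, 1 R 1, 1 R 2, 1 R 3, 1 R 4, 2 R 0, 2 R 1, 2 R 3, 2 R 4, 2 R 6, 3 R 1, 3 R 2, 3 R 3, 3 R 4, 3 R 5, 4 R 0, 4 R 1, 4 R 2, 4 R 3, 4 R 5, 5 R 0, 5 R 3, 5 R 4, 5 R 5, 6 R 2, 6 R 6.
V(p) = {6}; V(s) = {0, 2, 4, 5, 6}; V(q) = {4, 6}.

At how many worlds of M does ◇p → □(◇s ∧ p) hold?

Let φ = ◇p → □(◇s ∧ p). Evaluate φ at each world:
  0 (successors {1, 2, 4, 5}): φ is true.
  1 (successors {0, 1, 2, 3, 4}): φ is true.
  2 (successors {0, 1, 3, 4, 6}): φ is false.
  3 (successors {1, 2, 3, 4, 5}): φ is true.
  4 (successors {0, 1, 2, 3, 5}): φ is true.
  5 (successors {0, 3, 4, 5}): φ is true.
  6 (successors {2, 6}): φ is false.
For instance, at 0:
  At 0: ◇p is false, □(◇s ∧ p) is false, so ◇p → □(◇s ∧ p) is true.
    At 0: ◇p requires p at some successor in {1, 2, 4, 5}.
      At 1: p is false.
      At 2: p is false.
      At 4: p is false.
      At 5: p is false.
    So ◇p is false at 0.
    At 0: □(◇s ∧ p) requires ◇s ∧ p at every successor {1, 2, 4, 5}.
      ◇s ∧ p fails at 1, so □(◇s ∧ p) is false at 0.
Satisfying worlds: {0, 1, 3, 4, 5}

5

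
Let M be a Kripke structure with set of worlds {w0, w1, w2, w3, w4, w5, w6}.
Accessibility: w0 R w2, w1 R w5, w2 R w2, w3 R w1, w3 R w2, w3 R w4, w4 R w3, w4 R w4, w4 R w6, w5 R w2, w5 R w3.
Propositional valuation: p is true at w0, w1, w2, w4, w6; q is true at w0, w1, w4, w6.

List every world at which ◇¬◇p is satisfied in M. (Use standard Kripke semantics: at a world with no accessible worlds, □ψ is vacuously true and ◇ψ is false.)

Recall that ◇ψ holds at a world iff ψ holds at some accessible world.
Let φ = ◇¬◇p. Evaluate φ at each world:
  w0 (successors {w2}): φ is false.
  w1 (successors {w5}): φ is false.
  w2 (successors {w2}): φ is false.
  w3 (successors {w1, w2, w4}): φ is true.
  w4 (successors {w3, w4, w6}): φ is true.
  w5 (successors {w2, w3}): φ is false.
  w6 (successors ∅): φ is false.
For instance, at w5:
  At w5: ◇¬◇p requires ¬◇p at some successor in {w2, w3}.
    At w2: ¬◇p is false.
    At w3: ¬◇p is false.
  So ◇¬◇p is false at w5.
Satisfying worlds: {w3, w4}

w3, w4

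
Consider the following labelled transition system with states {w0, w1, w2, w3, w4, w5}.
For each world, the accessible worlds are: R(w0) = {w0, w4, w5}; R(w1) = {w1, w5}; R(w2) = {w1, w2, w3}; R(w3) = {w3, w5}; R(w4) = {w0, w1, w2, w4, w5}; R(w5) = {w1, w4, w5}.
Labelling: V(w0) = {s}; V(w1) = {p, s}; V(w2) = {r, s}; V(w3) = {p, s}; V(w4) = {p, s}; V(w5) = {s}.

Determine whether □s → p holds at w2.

No

Recall that □ψ holds at a world iff ψ holds at every accessible world, and ◇ψ holds iff ψ holds at some accessible world.
At w2: □s is true, p is false, so □s → p is false.
  At w2: □s requires s at every successor {w1, w2, w3}.
    At w1: s is true.
    At w2: s is true.
    At w3: s is true.
  So □s is true at w2.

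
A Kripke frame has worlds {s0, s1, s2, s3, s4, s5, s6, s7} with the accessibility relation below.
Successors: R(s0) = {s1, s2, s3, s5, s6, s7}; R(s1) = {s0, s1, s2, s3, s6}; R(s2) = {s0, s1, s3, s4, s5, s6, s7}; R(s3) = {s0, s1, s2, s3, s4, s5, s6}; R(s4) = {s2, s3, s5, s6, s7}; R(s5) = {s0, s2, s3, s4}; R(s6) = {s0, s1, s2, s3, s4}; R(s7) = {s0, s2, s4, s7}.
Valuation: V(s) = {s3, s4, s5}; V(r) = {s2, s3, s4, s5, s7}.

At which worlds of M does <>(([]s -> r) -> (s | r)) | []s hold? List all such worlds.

Let φ = <>(([]s -> r) -> (s | r)) | []s. Evaluate φ at each world:
  s0 (successors {s1, s2, s3, s5, s6, s7}): φ is true.
  s1 (successors {s0, s1, s2, s3, s6}): φ is true.
  s2 (successors {s0, s1, s3, s4, s5, s6, s7}): φ is true.
  s3 (successors {s0, s1, s2, s3, s4, s5, s6}): φ is true.
  s4 (successors {s2, s3, s5, s6, s7}): φ is true.
  s5 (successors {s0, s2, s3, s4}): φ is true.
  s6 (successors {s0, s1, s2, s3, s4}): φ is true.
  s7 (successors {s0, s2, s4, s7}): φ is true.
For instance, at s4:
  At s4: <>(([]s -> r) -> (s | r)) is true, []s is false, so <>(([]s -> r) -> (s | r)) | []s is true.
    At s4: <>(([]s -> r) -> (s | r)) requires ([]s -> r) -> (s | r) at some successor in {s2, s3, s5, s6, s7}.
      ([]s -> r) -> (s | r) holds at s2, so <>(([]s -> r) -> (s | r)) is true at s4.
    At s4: []s requires s at every successor {s2, s3, s5, s6, s7}.
      s fails at s2, so []s is false at s4.
Satisfying worlds: {s0, s1, s2, s3, s4, s5, s6, s7}

s0, s1, s2, s3, s4, s5, s6, s7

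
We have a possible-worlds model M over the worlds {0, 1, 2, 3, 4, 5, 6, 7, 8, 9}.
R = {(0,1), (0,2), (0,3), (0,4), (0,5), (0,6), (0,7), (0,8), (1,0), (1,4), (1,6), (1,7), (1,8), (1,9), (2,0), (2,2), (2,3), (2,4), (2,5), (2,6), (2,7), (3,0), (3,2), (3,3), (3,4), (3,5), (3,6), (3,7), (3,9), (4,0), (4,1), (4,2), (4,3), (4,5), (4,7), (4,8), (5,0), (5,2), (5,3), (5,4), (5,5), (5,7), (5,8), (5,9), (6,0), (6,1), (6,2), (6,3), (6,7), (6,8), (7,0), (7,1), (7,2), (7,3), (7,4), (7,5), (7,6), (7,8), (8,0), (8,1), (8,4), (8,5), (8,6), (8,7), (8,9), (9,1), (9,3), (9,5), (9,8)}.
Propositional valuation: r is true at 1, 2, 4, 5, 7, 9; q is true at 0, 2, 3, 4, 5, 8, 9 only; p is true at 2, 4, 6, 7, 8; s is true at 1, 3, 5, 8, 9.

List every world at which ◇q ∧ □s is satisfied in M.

Let φ = ◇q ∧ □s. Evaluate φ at each world:
  0 (successors {1, 2, 3, 4, 5, 6, 7, 8}): φ is false.
  1 (successors {0, 4, 6, 7, 8, 9}): φ is false.
  2 (successors {0, 2, 3, 4, 5, 6, 7}): φ is false.
  3 (successors {0, 2, 3, 4, 5, 6, 7, 9}): φ is false.
  4 (successors {0, 1, 2, 3, 5, 7, 8}): φ is false.
  5 (successors {0, 2, 3, 4, 5, 7, 8, 9}): φ is false.
  6 (successors {0, 1, 2, 3, 7, 8}): φ is false.
  7 (successors {0, 1, 2, 3, 4, 5, 6, 8}): φ is false.
  8 (successors {0, 1, 4, 5, 6, 7, 9}): φ is false.
  9 (successors {1, 3, 5, 8}): φ is true.
For instance, at 1:
  At 1: ◇q is true, □s is false, so ◇q ∧ □s is false.
    At 1: ◇q requires q at some successor in {0, 4, 6, 7, 8, 9}.
      q holds at 0, so ◇q is true at 1.
    At 1: □s requires s at every successor {0, 4, 6, 7, 8, 9}.
      s fails at 0, so □s is false at 1.
Satisfying worlds: {9}

9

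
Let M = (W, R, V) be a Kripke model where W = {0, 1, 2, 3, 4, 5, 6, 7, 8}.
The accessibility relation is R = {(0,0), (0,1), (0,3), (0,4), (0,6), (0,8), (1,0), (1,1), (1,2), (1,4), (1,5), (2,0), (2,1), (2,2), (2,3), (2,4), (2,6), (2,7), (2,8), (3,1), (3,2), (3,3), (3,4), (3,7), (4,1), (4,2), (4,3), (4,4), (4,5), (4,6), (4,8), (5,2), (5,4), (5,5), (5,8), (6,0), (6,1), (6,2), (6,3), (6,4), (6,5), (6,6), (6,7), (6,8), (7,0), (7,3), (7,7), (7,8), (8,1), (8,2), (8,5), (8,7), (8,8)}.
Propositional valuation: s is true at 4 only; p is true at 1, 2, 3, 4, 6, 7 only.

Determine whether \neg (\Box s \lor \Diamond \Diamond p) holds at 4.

No

At 4: \Box s \lor \Diamond \Diamond p is true, so \neg (\Box s \lor \Diamond \Diamond p) is false.
  At 4: \Box s is false, \Diamond \Diamond p is true, so \Box s \lor \Diamond \Diamond p is true.
    At 4: \Box s requires s at every successor {1, 2, 3, 4, 5, 6, 8}.
      s fails at 1, so \Box s is false at 4.
    At 4: \Diamond \Diamond p requires \Diamond p at some successor in {1, 2, 3, 4, 5, 6, 8}.
      \Diamond p holds at 1, so \Diamond \Diamond p is true at 4.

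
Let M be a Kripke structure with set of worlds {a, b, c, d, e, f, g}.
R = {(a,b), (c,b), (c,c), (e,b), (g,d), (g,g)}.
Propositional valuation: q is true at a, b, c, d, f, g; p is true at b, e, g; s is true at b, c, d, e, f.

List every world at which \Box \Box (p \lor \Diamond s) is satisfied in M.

Recall that \Box ψ holds at a world iff ψ holds at every accessible world, and \Diamond ψ holds iff ψ holds at some accessible world.
Let φ = \Box \Box (p \lor \Diamond s). Evaluate φ at each world:
  a (successors {b}): φ is true.
  b (successors ∅): φ is true.
  c (successors {b, c}): φ is true.
  d (successors ∅): φ is true.
  e (successors {b}): φ is true.
  f (successors ∅): φ is true.
  g (successors {d, g}): φ is false.
For instance, at a:
  At a: \Box \Box (p \lor \Diamond s) requires \Box (p \lor \Diamond s) at every successor {b}.
      At b: no accessible worlds, so \Box (p \lor \Diamond s) holds vacuously.
  So \Box \Box (p \lor \Diamond s) is true at a.
Satisfying worlds: {a, b, c, d, e, f}

a, b, c, d, e, f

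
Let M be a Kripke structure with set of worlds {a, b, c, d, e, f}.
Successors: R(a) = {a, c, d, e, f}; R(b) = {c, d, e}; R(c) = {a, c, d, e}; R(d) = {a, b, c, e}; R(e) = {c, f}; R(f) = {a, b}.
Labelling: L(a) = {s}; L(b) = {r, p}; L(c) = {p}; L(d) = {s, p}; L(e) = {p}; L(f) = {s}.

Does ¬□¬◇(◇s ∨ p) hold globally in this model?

Yes

Recall that □ψ holds at a world iff ψ holds at every accessible world, and ◇ψ holds iff ψ holds at some accessible world.
Let φ = ¬□¬◇(◇s ∨ p). Evaluate φ at each world:
  a (successors {a, c, d, e, f}): φ is true.
  b (successors {c, d, e}): φ is true.
  c (successors {a, c, d, e}): φ is true.
  d (successors {a, b, c, e}): φ is true.
  e (successors {c, f}): φ is true.
  f (successors {a, b}): φ is true.
For instance, at a:
  At a: □¬◇(◇s ∨ p) is false, so ¬□¬◇(◇s ∨ p) is true.
    At a: □¬◇(◇s ∨ p) requires ¬◇(◇s ∨ p) at every successor {a, c, d, e, f}.
      ¬◇(◇s ∨ p) fails at a, so □¬◇(◇s ∨ p) is false at a.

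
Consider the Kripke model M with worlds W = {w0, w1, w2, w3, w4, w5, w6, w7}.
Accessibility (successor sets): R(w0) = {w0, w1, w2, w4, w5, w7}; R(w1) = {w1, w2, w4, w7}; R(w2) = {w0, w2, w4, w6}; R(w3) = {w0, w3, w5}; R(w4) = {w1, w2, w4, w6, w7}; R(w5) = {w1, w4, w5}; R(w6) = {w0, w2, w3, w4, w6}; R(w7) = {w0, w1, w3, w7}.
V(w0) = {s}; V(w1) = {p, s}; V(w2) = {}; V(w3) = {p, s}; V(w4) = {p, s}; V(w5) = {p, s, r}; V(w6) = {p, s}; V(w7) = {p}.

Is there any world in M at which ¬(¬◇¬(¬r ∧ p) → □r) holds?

Let φ = ¬(¬◇¬(¬r ∧ p) → □r). Evaluate φ at each world:
  w0 (successors {w0, w1, w2, w4, w5, w7}): φ is false.
  w1 (successors {w1, w2, w4, w7}): φ is false.
  w2 (successors {w0, w2, w4, w6}): φ is false.
  w3 (successors {w0, w3, w5}): φ is false.
  w4 (successors {w1, w2, w4, w6, w7}): φ is false.
  w5 (successors {w1, w4, w5}): φ is false.
  w6 (successors {w0, w2, w3, w4, w6}): φ is false.
  w7 (successors {w0, w1, w3, w7}): φ is false.
For instance, at w6:
  At w6: ¬◇¬(¬r ∧ p) → □r is true, so ¬(¬◇¬(¬r ∧ p) → □r) is false.
    At w6: ¬◇¬(¬r ∧ p) is false, □r is false, so ¬◇¬(¬r ∧ p) → □r is true.
      At w6: ◇¬(¬r ∧ p) is true, so ¬◇¬(¬r ∧ p) is false.
      At w6: □r requires r at every successor {w0, w2, w3, w4, w6}.
        r fails at w0, so □r is false at w6.

No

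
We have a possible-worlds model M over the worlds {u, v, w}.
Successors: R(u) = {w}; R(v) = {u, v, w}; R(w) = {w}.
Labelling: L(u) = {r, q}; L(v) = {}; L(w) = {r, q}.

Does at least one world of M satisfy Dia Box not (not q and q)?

Let φ = Dia Box not (not q and q). Evaluate φ at each world:
  u (successors {w}): φ is true.
  v (successors {u, v, w}): φ is true.
  w (successors {w}): φ is true.
Detail at u (witness):
  At u: Dia Box not (not q and q) requires Box not (not q and q) at some successor in {w}.
    Box not (not q and q) holds at w, so Dia Box not (not q and q) is true at u.
      At w: Box not (not q and q) requires not (not q and q) at every successor {w}.
        At w: not (not q and q) is true.
      So Box not (not q and q) is true at w.

Yes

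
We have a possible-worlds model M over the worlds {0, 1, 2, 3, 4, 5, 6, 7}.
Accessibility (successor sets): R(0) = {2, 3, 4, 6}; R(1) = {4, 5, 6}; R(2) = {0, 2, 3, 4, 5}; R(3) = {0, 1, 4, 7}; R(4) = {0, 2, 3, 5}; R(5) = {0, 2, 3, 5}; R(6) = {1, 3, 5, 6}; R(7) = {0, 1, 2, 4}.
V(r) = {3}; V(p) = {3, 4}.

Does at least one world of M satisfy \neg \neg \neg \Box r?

Recall that \Box ψ holds at a world iff ψ holds at every accessible world, and \Diamond ψ holds iff ψ holds at some accessible world.
Let φ = \neg \neg \neg \Box r. Evaluate φ at each world:
  0 (successors {2, 3, 4, 6}): φ is true.
  1 (successors {4, 5, 6}): φ is true.
  2 (successors {0, 2, 3, 4, 5}): φ is true.
  3 (successors {0, 1, 4, 7}): φ is true.
  4 (successors {0, 2, 3, 5}): φ is true.
  5 (successors {0, 2, 3, 5}): φ is true.
  6 (successors {1, 3, 5, 6}): φ is true.
  7 (successors {0, 1, 2, 4}): φ is true.
Detail at 0 (witness):
  At 0: \neg \neg \Box r is false, so \neg \neg \neg \Box r is true.
    At 0: \neg \Box r is true, so \neg \neg \Box r is false.
      At 0: \Box r is false, so \neg \Box r is true.

Yes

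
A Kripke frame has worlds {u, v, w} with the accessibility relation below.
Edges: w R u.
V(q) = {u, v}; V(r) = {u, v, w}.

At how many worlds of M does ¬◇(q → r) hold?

2

Recall that ◇ψ holds at a world iff ψ holds at some accessible world.
Let φ = ¬◇(q → r). Evaluate φ at each world:
  u (successors ∅): φ is true.
  v (successors ∅): φ is true.
  w (successors {u}): φ is false.
For instance, at w:
  At w: ◇(q → r) is true, so ¬◇(q → r) is false.
    At w: ◇(q → r) requires q → r at some successor in {u}.
      q → r holds at u, so ◇(q → r) is true at w.
Satisfying worlds: {u, v}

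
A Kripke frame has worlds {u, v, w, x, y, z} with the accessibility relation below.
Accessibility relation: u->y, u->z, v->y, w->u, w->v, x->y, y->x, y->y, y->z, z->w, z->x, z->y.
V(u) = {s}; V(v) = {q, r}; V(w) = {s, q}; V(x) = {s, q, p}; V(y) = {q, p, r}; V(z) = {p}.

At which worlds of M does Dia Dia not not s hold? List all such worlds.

u, v, x, y, z

Let φ = Dia Dia not not s. Evaluate φ at each world:
  u (successors {y, z}): φ is true.
  v (successors {y}): φ is true.
  w (successors {u, v}): φ is false.
  x (successors {y}): φ is true.
  y (successors {x, y, z}): φ is true.
  z (successors {w, x, y}): φ is true.
For instance, at v:
  At v: Dia Dia not not s requires Dia not not s at some successor in {y}.
    Dia not not s holds at y, so Dia Dia not not s is true at v.
      At y: Dia not not s requires not not s at some successor in {x, y, z}.
        not not s holds at x, so Dia not not s is true at y.
Satisfying worlds: {u, v, x, y, z}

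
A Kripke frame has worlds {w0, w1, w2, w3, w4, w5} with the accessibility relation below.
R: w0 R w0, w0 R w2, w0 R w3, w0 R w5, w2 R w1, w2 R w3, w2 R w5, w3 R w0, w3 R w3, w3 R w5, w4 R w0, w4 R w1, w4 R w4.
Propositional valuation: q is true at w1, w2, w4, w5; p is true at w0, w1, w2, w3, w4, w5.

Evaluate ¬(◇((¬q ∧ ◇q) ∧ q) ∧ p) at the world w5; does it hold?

At w5: ◇((¬q ∧ ◇q) ∧ q) ∧ p is false, so ¬(◇((¬q ∧ ◇q) ∧ q) ∧ p) is true.
  At w5: ◇((¬q ∧ ◇q) ∧ q) is false, p is true, so ◇((¬q ∧ ◇q) ∧ q) ∧ p is false.
    At w5: no accessible worlds, so ◇((¬q ∧ ◇q) ∧ q) is false.

Yes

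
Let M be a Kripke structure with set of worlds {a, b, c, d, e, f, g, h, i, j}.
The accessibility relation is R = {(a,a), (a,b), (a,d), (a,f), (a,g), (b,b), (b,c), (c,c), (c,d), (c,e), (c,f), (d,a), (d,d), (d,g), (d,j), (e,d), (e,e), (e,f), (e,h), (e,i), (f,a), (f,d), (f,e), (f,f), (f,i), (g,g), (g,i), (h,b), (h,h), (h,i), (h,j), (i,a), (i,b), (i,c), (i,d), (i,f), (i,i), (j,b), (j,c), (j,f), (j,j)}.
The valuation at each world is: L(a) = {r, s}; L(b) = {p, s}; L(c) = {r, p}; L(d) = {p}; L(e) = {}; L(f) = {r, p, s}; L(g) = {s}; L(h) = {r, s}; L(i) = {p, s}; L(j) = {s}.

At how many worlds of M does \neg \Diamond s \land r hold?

Let φ = \neg \Diamond s \land r. Evaluate φ at each world:
  a (successors {a, b, d, f, g}): φ is false.
  b (successors {b, c}): φ is false.
  c (successors {c, d, e, f}): φ is false.
  d (successors {a, d, g, j}): φ is false.
  e (successors {d, e, f, h, i}): φ is false.
  f (successors {a, d, e, f, i}): φ is false.
  g (successors {g, i}): φ is false.
  h (successors {b, h, i, j}): φ is false.
  i (successors {a, b, c, d, f, i}): φ is false.
  j (successors {b, c, f, j}): φ is false.
For instance, at a:
  At a: \neg \Diamond s is false, r is true, so \neg \Diamond s \land r is false.
    At a: \Diamond s is true, so \neg \Diamond s is false.
      At a: \Diamond s requires s at some successor in {a, b, d, f, g}.
        s holds at a, so \Diamond s is true at a.
Satisfying worlds: none.

0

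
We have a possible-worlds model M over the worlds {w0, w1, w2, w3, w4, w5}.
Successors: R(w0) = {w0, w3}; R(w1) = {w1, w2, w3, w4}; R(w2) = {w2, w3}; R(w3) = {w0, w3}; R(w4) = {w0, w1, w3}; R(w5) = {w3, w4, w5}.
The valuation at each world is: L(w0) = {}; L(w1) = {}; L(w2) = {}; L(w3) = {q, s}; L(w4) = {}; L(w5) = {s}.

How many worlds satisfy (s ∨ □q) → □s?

Let φ = (s ∨ □q) → □s. Evaluate φ at each world:
  w0 (successors {w0, w3}): φ is true.
  w1 (successors {w1, w2, w3, w4}): φ is true.
  w2 (successors {w2, w3}): φ is true.
  w3 (successors {w0, w3}): φ is false.
  w4 (successors {w0, w1, w3}): φ is true.
  w5 (successors {w3, w4, w5}): φ is false.
For instance, at w0:
  At w0: s ∨ □q is false, □s is false, so (s ∨ □q) → □s is true.
    At w0: s is false, □q is false, so s ∨ □q is false.
      At w0: □q requires q at every successor {w0, w3}.
        q fails at w0, so □q is false at w0.
    At w0: □s requires s at every successor {w0, w3}.
      s fails at w0, so □s is false at w0.
Satisfying worlds: {w0, w1, w2, w4}

4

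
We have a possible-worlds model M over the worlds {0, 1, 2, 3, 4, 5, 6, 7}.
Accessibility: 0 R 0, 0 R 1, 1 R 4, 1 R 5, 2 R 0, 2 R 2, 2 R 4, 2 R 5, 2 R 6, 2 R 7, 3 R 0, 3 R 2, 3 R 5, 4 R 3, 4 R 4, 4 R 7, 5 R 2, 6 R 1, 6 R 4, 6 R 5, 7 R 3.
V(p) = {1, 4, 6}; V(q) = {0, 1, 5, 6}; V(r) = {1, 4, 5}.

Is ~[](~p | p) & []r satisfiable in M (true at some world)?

Recall that []ψ holds at a world iff ψ holds at every accessible world, and <>ψ holds iff ψ holds at some accessible world.
Let φ = ~[](~p | p) & []r. Evaluate φ at each world:
  0 (successors {0, 1}): φ is false.
  1 (successors {4, 5}): φ is false.
  2 (successors {0, 2, 4, 5, 6, 7}): φ is false.
  3 (successors {0, 2, 5}): φ is false.
  4 (successors {3, 4, 7}): φ is false.
  5 (successors {2}): φ is false.
  6 (successors {1, 4, 5}): φ is false.
  7 (successors {3}): φ is false.
For instance, at 3:
  At 3: ~[](~p | p) is false, []r is false, so ~[](~p | p) & []r is false.
    At 3: [](~p | p) is true, so ~[](~p | p) is false.
      At 3: [](~p | p) requires ~p | p at every successor {0, 2, 5}.
        At 0: ~p | p is true.
        At 2: ~p | p is true.
        At 5: ~p | p is true.
      So [](~p | p) is true at 3.
    At 3: []r requires r at every successor {0, 2, 5}.
      r fails at 0, so []r is false at 3.

No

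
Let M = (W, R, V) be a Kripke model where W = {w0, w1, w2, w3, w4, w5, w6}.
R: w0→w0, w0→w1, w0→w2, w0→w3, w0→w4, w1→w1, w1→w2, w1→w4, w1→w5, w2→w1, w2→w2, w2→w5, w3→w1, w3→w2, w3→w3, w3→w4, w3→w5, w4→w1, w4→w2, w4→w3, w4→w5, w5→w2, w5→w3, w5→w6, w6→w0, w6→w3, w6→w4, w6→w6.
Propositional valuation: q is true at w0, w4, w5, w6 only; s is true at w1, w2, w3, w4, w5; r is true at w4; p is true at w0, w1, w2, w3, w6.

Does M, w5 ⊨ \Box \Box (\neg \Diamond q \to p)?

At w5: \Box \Box (\neg \Diamond q \to p) requires \Box (\neg \Diamond q \to p) at every successor {w2, w3, w6}.
    At w2: \Box (\neg \Diamond q \to p) requires \neg \Diamond q \to p at every successor {w1, w2, w5}.
      At w1: \neg \Diamond q \to p is true.
      At w2: \neg \Diamond q \to p is true.
      At w5: \neg \Diamond q \to p is true.
    So \Box (\neg \Diamond q \to p) is true at w2.
    At w3: \Box (\neg \Diamond q \to p) requires \neg \Diamond q \to p at every successor {w1, w2, w3, w4, w5}.
      At w1: \neg \Diamond q \to p is true.
      At w2: \neg \Diamond q \to p is true.
      At w3: \neg \Diamond q \to p is true.
      At w4: \neg \Diamond q \to p is true.
      At w5: \neg \Diamond q \to p is true.
    So \Box (\neg \Diamond q \to p) is true at w3.
    At w6: \Box (\neg \Diamond q \to p) requires \neg \Diamond q \to p at every successor {w0, w3, w4, w6}.
      At w0: \neg \Diamond q \to p is true.
      At w3: \neg \Diamond q \to p is true.
      At w4: \neg \Diamond q \to p is true.
      At w6: \neg \Diamond q \to p is true.
    So \Box (\neg \Diamond q \to p) is true at w6.
So \Box \Box (\neg \Diamond q \to p) is true at w5.

Yes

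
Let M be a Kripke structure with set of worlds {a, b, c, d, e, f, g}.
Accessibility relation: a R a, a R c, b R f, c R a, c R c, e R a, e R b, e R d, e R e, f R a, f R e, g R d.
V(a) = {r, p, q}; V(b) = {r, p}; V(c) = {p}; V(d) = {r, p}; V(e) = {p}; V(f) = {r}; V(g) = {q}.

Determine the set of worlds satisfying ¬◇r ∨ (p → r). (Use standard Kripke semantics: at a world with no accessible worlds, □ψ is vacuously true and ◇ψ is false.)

Let φ = ¬◇r ∨ (p → r). Evaluate φ at each world:
  a (successors {a, c}): φ is true.
  b (successors {f}): φ is true.
  c (successors {a, c}): φ is false.
  d (successors ∅): φ is true.
  e (successors {a, b, d, e}): φ is false.
  f (successors {a, e}): φ is true.
  g (successors {d}): φ is true.
For instance, at g:
  At g: ¬◇r is false, p → r is true, so ¬◇r ∨ (p → r) is true.
    At g: ◇r is true, so ¬◇r is false.
      At g: ◇r requires r at some successor in {d}.
        r holds at d, so ◇r is true at g.
Satisfying worlds: {a, b, d, f, g}

a, b, d, f, g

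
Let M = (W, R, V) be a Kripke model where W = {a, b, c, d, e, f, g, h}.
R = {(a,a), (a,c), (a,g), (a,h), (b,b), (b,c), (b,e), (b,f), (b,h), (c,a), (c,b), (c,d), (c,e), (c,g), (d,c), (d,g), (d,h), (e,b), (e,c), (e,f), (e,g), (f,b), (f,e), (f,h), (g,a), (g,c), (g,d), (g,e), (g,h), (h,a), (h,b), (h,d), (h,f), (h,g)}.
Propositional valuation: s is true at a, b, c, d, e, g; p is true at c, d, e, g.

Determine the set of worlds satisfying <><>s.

Recall that <>ψ holds at a world iff ψ holds at some accessible world.
Let φ = <><>s. Evaluate φ at each world:
  a (successors {a, c, g, h}): φ is true.
  b (successors {b, c, e, f, h}): φ is true.
  c (successors {a, b, d, e, g}): φ is true.
  d (successors {c, g, h}): φ is true.
  e (successors {b, c, f, g}): φ is true.
  f (successors {b, e, h}): φ is true.
  g (successors {a, c, d, e, h}): φ is true.
  h (successors {a, b, d, f, g}): φ is true.
For instance, at f:
  At f: <><>s requires <>s at some successor in {b, e, h}.
    <>s holds at b, so <><>s is true at f.
      At b: <>s requires s at some successor in {b, c, e, f, h}.
        s holds at b, so <>s is true at b.
Satisfying worlds: {a, b, c, d, e, f, g, h}

a, b, c, d, e, f, g, h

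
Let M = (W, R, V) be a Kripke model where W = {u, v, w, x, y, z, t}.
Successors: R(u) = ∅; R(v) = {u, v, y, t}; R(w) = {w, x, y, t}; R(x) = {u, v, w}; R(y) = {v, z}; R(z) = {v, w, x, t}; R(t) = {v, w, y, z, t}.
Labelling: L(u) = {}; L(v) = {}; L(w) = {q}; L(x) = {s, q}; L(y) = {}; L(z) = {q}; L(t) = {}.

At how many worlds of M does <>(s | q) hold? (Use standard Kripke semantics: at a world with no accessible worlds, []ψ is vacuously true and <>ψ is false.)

5

Let φ = <>(s | q). Evaluate φ at each world:
  u (successors ∅): φ is false.
  v (successors {u, v, y, t}): φ is false.
  w (successors {w, x, y, t}): φ is true.
  x (successors {u, v, w}): φ is true.
  y (successors {v, z}): φ is true.
  z (successors {v, w, x, t}): φ is true.
  t (successors {v, w, y, z, t}): φ is true.
For instance, at t:
  At t: <>(s | q) requires s | q at some successor in {v, w, y, z, t}.
    s | q holds at w, so <>(s | q) is true at t.
Satisfying worlds: {w, x, y, z, t}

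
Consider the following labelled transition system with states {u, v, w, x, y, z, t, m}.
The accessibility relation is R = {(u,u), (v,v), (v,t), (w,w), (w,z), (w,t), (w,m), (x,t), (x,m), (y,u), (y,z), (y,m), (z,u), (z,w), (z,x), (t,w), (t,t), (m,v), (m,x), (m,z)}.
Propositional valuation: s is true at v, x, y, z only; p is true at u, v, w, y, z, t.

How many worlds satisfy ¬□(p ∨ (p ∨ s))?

3

Let φ = ¬□(p ∨ (p ∨ s)). Evaluate φ at each world:
  u (successors {u}): φ is false.
  v (successors {v, t}): φ is false.
  w (successors {w, z, t, m}): φ is true.
  x (successors {t, m}): φ is true.
  y (successors {u, z, m}): φ is true.
  z (successors {u, w, x}): φ is false.
  t (successors {w, t}): φ is false.
  m (successors {v, x, z}): φ is false.
For instance, at u:
  At u: □(p ∨ (p ∨ s)) is true, so ¬□(p ∨ (p ∨ s)) is false.
    At u: □(p ∨ (p ∨ s)) requires p ∨ (p ∨ s) at every successor {u}.
      At u: p ∨ (p ∨ s) is true.
    So □(p ∨ (p ∨ s)) is true at u.
Satisfying worlds: {w, x, y}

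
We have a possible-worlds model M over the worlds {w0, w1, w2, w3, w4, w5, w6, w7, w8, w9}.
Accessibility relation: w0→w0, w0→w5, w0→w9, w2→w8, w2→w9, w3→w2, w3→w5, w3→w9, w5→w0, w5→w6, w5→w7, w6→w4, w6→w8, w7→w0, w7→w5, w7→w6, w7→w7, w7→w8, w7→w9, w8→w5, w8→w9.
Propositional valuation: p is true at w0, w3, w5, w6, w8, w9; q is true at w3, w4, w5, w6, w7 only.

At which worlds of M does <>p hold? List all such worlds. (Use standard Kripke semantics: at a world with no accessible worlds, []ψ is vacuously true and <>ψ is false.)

Let φ = <>p. Evaluate φ at each world:
  w0 (successors {w0, w5, w9}): φ is true.
  w1 (successors ∅): φ is false.
  w2 (successors {w8, w9}): φ is true.
  w3 (successors {w2, w5, w9}): φ is true.
  w4 (successors ∅): φ is false.
  w5 (successors {w0, w6, w7}): φ is true.
  w6 (successors {w4, w8}): φ is true.
  w7 (successors {w0, w5, w6, w7, w8, w9}): φ is true.
  w8 (successors {w5, w9}): φ is true.
  w9 (successors ∅): φ is false.
For instance, at w0:
  At w0: <>p requires p at some successor in {w0, w5, w9}.
    p holds at w0, so <>p is true at w0.
Satisfying worlds: {w0, w2, w3, w5, w6, w7, w8}

w0, w2, w3, w5, w6, w7, w8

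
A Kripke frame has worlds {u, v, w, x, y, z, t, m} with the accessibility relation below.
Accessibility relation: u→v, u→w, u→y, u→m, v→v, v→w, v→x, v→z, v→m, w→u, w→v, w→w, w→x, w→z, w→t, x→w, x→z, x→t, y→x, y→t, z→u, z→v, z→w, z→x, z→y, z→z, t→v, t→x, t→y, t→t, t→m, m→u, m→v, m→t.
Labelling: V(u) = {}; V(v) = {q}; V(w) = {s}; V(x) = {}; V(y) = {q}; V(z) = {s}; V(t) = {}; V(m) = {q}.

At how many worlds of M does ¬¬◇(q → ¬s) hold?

8

Let φ = ¬¬◇(q → ¬s). Evaluate φ at each world:
  u (successors {v, w, y, m}): φ is true.
  v (successors {v, w, x, z, m}): φ is true.
  w (successors {u, v, w, x, z, t}): φ is true.
  x (successors {w, z, t}): φ is true.
  y (successors {x, t}): φ is true.
  z (successors {u, v, w, x, y, z}): φ is true.
  t (successors {v, x, y, t, m}): φ is true.
  m (successors {u, v, t}): φ is true.
For instance, at m:
  At m: ¬◇(q → ¬s) is false, so ¬¬◇(q → ¬s) is true.
    At m: ◇(q → ¬s) is true, so ¬◇(q → ¬s) is false.
      At m: ◇(q → ¬s) requires q → ¬s at some successor in {u, v, t}.
        q → ¬s holds at u, so ◇(q → ¬s) is true at m.
Satisfying worlds: {u, v, w, x, y, z, t, m}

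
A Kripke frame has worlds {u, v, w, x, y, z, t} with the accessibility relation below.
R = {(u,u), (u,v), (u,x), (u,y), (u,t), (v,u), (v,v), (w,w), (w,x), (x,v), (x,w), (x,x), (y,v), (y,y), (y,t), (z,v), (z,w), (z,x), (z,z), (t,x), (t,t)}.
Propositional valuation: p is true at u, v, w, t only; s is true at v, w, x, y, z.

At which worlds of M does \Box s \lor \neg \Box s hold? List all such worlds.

u, v, w, x, y, z, t

Recall that \Box ψ holds at a world iff ψ holds at every accessible world, and \Diamond ψ holds iff ψ holds at some accessible world.
Let φ = \Box s \lor \neg \Box s. Evaluate φ at each world:
  u (successors {u, v, x, y, t}): φ is true.
  v (successors {u, v}): φ is true.
  w (successors {w, x}): φ is true.
  x (successors {v, w, x}): φ is true.
  y (successors {v, y, t}): φ is true.
  z (successors {v, w, x, z}): φ is true.
  t (successors {x, t}): φ is true.
For instance, at x:
  At x: \Box s is true, \neg \Box s is false, so \Box s \lor \neg \Box s is true.
    At x: \Box s requires s at every successor {v, w, x}.
      At v: s is true.
      At w: s is true.
      At x: s is true.
    So \Box s is true at x.
    At x: \Box s is true, so \neg \Box s is false.
      At x: \Box s requires s at every successor {v, w, x}.
        At v: s is true.
        At w: s is true.
        At x: s is true.
      So \Box s is true at x.
Satisfying worlds: {u, v, w, x, y, z, t}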